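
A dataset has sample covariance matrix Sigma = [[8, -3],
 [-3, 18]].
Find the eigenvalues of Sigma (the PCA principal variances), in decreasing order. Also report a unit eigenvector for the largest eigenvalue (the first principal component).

Step 1 — characteristic polynomial of 2×2 Sigma:
  det(Sigma - λI) = λ² - trace · λ + det = 0.
  trace = 8 + 18 = 26, det = 8·18 - (-3)² = 135.
Step 2 — discriminant:
  Δ = trace² - 4·det = 676 - 540 = 136.
Step 3 — eigenvalues:
  λ = (trace ± √Δ)/2 = (26 ± 11.6619)/2,
  λ_1 = 18.831,  λ_2 = 7.169.

Step 4 — unit eigenvector for λ_1: solve (Sigma - λ_1 I)v = 0. First row:
  (8 - 18.831)·v_x + (-3)·v_y = 0, i.e. (-10.831)·v_x + (-3)·v_y = 0,
  so v ∝ (b, λ_1 - a) = (-3, 10.831); multiply by -1 so the first entry is positive: u = (3, -10.831).
  ||u|| = √((3)² + (-10.831)²) = √(126.3095) ≈ 11.2388,
  v_1 = u/||u|| ≈ (0.2669, -0.9637) (||v_1|| = 1).

λ_1 = 18.831,  λ_2 = 7.169;  v_1 ≈ (0.2669, -0.9637)


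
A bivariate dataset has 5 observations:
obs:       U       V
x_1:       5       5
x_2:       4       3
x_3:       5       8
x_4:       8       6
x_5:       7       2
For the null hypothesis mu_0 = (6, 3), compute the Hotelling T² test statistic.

Step 1 — sample mean vector:
  mean(U) = (5 + 4 + 5 + 8 + 7) / 5 = 29/5 = 5.8
  mean(V) = (5 + 3 + 8 + 6 + 2) / 5 = 24/5 = 4.8
  x̄ = (5.8, 4.8),  deviation x̄ - mu_0 = (5.8, 4.8) - (6, 3) = (-0.2, 1.8).

Step 2 — sample covariance matrix, S[i,j] = (1/(n-1)) · Σ_k (x_{k,i} - mean_i) · (x_{k,j} - mean_j), divisor n-1 = 4:
  S[U,U] = ((-0.8)·(-0.8) + (-1.8)·(-1.8) + (-0.8)·(-0.8) + (2.2)·(2.2) + (1.2)·(1.2)) / 4 = 10.8/4 = 2.7
  S[U,V] = ((-0.8)·(0.2) + (-1.8)·(-1.8) + (-0.8)·(3.2) + (2.2)·(1.2) + (1.2)·(-2.8)) / 4 = -0.2/4 = -0.05
  S[V,V] = ((0.2)·(0.2) + (-1.8)·(-1.8) + (3.2)·(3.2) + (1.2)·(1.2) + (-2.8)·(-2.8)) / 4 = 22.8/4 = 5.7
  S = [[2.7, -0.05],
 [-0.05, 5.7]].

Step 3 — invert S. det(S) = 2.7·5.7 - (-0.05)² = 15.3875.
  S^{-1} = (1/det) · [[d, -b], [-b, a]] = [[0.3704, 0.0032],
 [0.0032, 0.1755]].

Step 4 — quadratic form (x̄ - mu_0)^T · S^{-1} · (x̄ - mu_0):
  S^{-1} · (x̄ - mu_0) = (-0.0682, 0.3152),
  (x̄ - mu_0)^T · [...] = (-0.2)·(-0.0682) + (1.8)·(0.3152) = 0.581.

Step 5 — scale by n: T² = 5 · 0.581 = 2.905.

T² ≈ 2.905


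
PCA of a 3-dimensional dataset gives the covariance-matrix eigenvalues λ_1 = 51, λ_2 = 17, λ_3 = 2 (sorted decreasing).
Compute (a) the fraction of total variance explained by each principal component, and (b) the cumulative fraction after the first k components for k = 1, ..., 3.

Step 1 — total variance = trace(Sigma) = Σ λ_i = 51 + 17 + 2 = 70.

Step 2 — fraction explained by component i = λ_i / Σ λ:
  PC1: 51/70 = 0.7286
  PC2: 17/70 = 0.2429
  PC3: 2/70 = 0.0286

Step 3 — cumulative fraction after k components = (λ_1 + ... + λ_k) / Σ λ:
  k = 1: 51/70 = 0.7286
  k = 2: (51 + 17)/70 = 68/70 = 0.9714
  k = 3: (51 + 17 + 2)/70 = 70/70 = 1

Summary (fraction, with percent):

explained: PC1 0.7286 (72.86%), PC2 0.2429 (24.29%), PC3 0.0286 (2.86%);  cumulative: 0.7286, 0.9714, 1


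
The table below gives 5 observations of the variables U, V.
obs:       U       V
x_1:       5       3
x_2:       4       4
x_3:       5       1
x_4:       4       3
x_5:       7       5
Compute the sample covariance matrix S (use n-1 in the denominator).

Step 1 — column means:
  mean(U) = (5 + 4 + 5 + 4 + 7) / 5 = 25/5 = 5
  mean(V) = (3 + 4 + 1 + 3 + 5) / 5 = 16/5 = 3.2

Step 2 — sample covariance S[i,j] = (1/(n-1)) · Σ_k (x_{k,i} - mean_i) · (x_{k,j} - mean_j), with n-1 = 4.
  S[U,U] = ((0)·(0) + (-1)·(-1) + (0)·(0) + (-1)·(-1) + (2)·(2)) / 4 = 6/4 = 1.5
  S[U,V] = ((0)·(-0.2) + (-1)·(0.8) + (0)·(-2.2) + (-1)·(-0.2) + (2)·(1.8)) / 4 = 3/4 = 0.75
  S[V,V] = ((-0.2)·(-0.2) + (0.8)·(0.8) + (-2.2)·(-2.2) + (-0.2)·(-0.2) + (1.8)·(1.8)) / 4 = 8.8/4 = 2.2

S is symmetric (S[j,i] = S[i,j]). Assembling:

S = [[1.5, 0.75],
 [0.75, 2.2]]


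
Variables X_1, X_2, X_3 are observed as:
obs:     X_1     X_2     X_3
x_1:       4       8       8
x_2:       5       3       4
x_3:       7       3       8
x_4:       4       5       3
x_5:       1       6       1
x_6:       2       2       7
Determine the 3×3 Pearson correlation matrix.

Step 1 — column means:
  mean(X_1) = (4 + 5 + 7 + 4 + 1 + 2) / 6 = 23/6 = 3.8333
  mean(X_2) = (8 + 3 + 3 + 5 + 6 + 2) / 6 = 27/6 = 4.5
  mean(X_3) = (8 + 4 + 8 + 3 + 1 + 7) / 6 = 31/6 = 5.1667

Step 2 — sample variances and covariances s[i,j] = (1/(n-1)) · Σ_k (x_{k,i} - mean_i) · (x_{k,j} - mean_j), with n-1 = 5:
  s[X_1,X_1] = ((0.1667)·(0.1667) + (1.1667)·(1.1667) + (3.1667)·(3.1667) + (0.1667)·(0.1667) + (-2.8333)·(-2.8333) + (-1.8333)·(-1.8333)) / 5 = 22.8333/5 = 4.5667
  s[X_1,X_2] = ((0.1667)·(3.5) + (1.1667)·(-1.5) + (3.1667)·(-1.5) + (0.1667)·(0.5) + (-2.8333)·(1.5) + (-1.8333)·(-2.5)) / 5 = -5.5/5 = -1.1
  s[X_1,X_3] = ((0.1667)·(2.8333) + (1.1667)·(-1.1667) + (3.1667)·(2.8333) + (0.1667)·(-2.1667) + (-2.8333)·(-4.1667) + (-1.8333)·(1.8333)) / 5 = 16.1667/5 = 3.2333
  s[X_2,X_2] = ((3.5)·(3.5) + (-1.5)·(-1.5) + (-1.5)·(-1.5) + (0.5)·(0.5) + (1.5)·(1.5) + (-2.5)·(-2.5)) / 5 = 25.5/5 = 5.1
  s[X_2,X_3] = ((3.5)·(2.8333) + (-1.5)·(-1.1667) + (-1.5)·(2.8333) + (0.5)·(-2.1667) + (1.5)·(-4.1667) + (-2.5)·(1.8333)) / 5 = -4.5/5 = -0.9
  s[X_3,X_3] = ((2.8333)·(2.8333) + (-1.1667)·(-1.1667) + (2.8333)·(2.8333) + (-2.1667)·(-2.1667) + (-4.1667)·(-4.1667) + (1.8333)·(1.8333)) / 5 = 42.8333/5 = 8.5667
  Sample standard deviations s_i = √(s[i,i]):
  s(X_1) = √(4.5667) = 2.137
  s(X_2) = √(5.1) = 2.2583
  s(X_3) = √(8.5667) = 2.9269

Step 3 — r_{ij} = s_{ij} / (s_i · s_j):
  r[X_1,X_1] = 1 (diagonal).
  r[X_1,X_2] = -1.1 / (2.137 · 2.2583) = -1.1 / 4.826 = -0.2279
  r[X_1,X_3] = 3.2333 / (2.137 · 2.9269) = 3.2333 / 6.2547 = 0.5169
  r[X_2,X_2] = 1 (diagonal).
  r[X_2,X_3] = -0.9 / (2.2583 · 2.9269) = -0.9 / 6.6098 = -0.1362
  r[X_3,X_3] = 1 (diagonal).

R is symmetric with unit diagonal. Assembling:

R = [[1, -0.2279, 0.5169],
 [-0.2279, 1, -0.1362],
 [0.5169, -0.1362, 1]]


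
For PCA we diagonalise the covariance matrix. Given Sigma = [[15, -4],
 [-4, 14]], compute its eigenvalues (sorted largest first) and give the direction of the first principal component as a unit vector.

Step 1 — characteristic polynomial of 2×2 Sigma:
  det(Sigma - λI) = λ² - trace · λ + det = 0.
  trace = 15 + 14 = 29, det = 15·14 - (-4)² = 194.
Step 2 — discriminant:
  Δ = trace² - 4·det = 841 - 776 = 65.
Step 3 — eigenvalues:
  λ = (trace ± √Δ)/2 = (29 ± 8.0623)/2,
  λ_1 = 18.5311,  λ_2 = 10.4689.

Step 4 — unit eigenvector for λ_1: solve (Sigma - λ_1 I)v = 0. First row:
  (15 - 18.5311)·v_x + (-4)·v_y = 0, i.e. (-3.5311)·v_x + (-4)·v_y = 0,
  so v ∝ (b, λ_1 - a) = (-4, 3.5311); multiply by -1 so the first entry is positive: u = (4, -3.5311).
  ||u|| = √((4)² + (-3.5311)²) = √(28.4689) ≈ 5.3356,
  v_1 = u/||u|| ≈ (0.7497, -0.6618) (||v_1|| = 1).

λ_1 = 18.5311,  λ_2 = 10.4689;  v_1 ≈ (0.7497, -0.6618)


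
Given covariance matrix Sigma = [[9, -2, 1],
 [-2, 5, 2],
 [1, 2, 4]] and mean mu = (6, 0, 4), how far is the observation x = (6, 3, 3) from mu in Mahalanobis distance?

Step 1 — centre the observation: (x - mu) = (0, 3, -1).

Step 2 — invert Sigma (cofactor / det for 3×3, or solve directly):
  Sigma^{-1} = [[0.1391, 0.087, -0.0783],
 [0.087, 0.3043, -0.1739],
 [-0.0783, -0.1739, 0.3565]].

Step 3 — form the quadratic (x - mu)^T · Sigma^{-1} · (x - mu):
  Sigma^{-1} · (x - mu) = (0.3391, 1.087, -0.8783).
  (x - mu)^T · [Sigma^{-1} · (x - mu)] = (0)·(0.3391) + (3)·(1.087) + (-1)·(-0.8783) = 4.1391.

Step 4 — take square root: d = √(4.1391) ≈ 2.0345.

d(x, mu) = √(4.1391) ≈ 2.0345


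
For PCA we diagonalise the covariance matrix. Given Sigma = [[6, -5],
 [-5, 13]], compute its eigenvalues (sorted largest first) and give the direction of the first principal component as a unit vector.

Step 1 — characteristic polynomial of 2×2 Sigma:
  det(Sigma - λI) = λ² - trace · λ + det = 0.
  trace = 6 + 13 = 19, det = 6·13 - (-5)² = 53.
Step 2 — discriminant:
  Δ = trace² - 4·det = 361 - 212 = 149.
Step 3 — eigenvalues:
  λ = (trace ± √Δ)/2 = (19 ± 12.2066)/2,
  λ_1 = 15.6033,  λ_2 = 3.3967.

Step 4 — unit eigenvector for λ_1: solve (Sigma - λ_1 I)v = 0. First row:
  (6 - 15.6033)·v_x + (-5)·v_y = 0, i.e. (-9.6033)·v_x + (-5)·v_y = 0,
  so v ∝ (b, λ_1 - a) = (-5, 9.6033); multiply by -1 so the first entry is positive: u = (5, -9.6033).
  ||u|| = √((5)² + (-9.6033)²) = √(117.2229) ≈ 10.827,
  v_1 = u/||u|| ≈ (0.4618, -0.887) (||v_1|| = 1).

λ_1 = 15.6033,  λ_2 = 3.3967;  v_1 ≈ (0.4618, -0.887)


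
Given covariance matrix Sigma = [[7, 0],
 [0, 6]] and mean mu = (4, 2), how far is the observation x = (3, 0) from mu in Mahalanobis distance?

Step 1 — centre the observation: (x - mu) = (-1, -2).

Step 2 — invert Sigma. det(Sigma) = 7·6 - (0)² = 42.
  Sigma^{-1} = (1/det) · [[d, -b], [-b, a]] = [[0.1429, 0],
 [0, 0.1667]].

Step 3 — form the quadratic (x - mu)^T · Sigma^{-1} · (x - mu):
  Sigma^{-1} · (x - mu) = (-0.1429, -0.3333).
  (x - mu)^T · [Sigma^{-1} · (x - mu)] = (-1)·(-0.1429) + (-2)·(-0.3333) = 0.8095.

Step 4 — take square root: d = √(0.8095) ≈ 0.8997.

d(x, mu) = √(0.8095) ≈ 0.8997


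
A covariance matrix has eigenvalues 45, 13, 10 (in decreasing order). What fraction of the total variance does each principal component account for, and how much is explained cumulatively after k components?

Step 1 — total variance = trace(Sigma) = Σ λ_i = 45 + 13 + 10 = 68.

Step 2 — fraction explained by component i = λ_i / Σ λ:
  PC1: 45/68 = 0.6618
  PC2: 13/68 = 0.1912
  PC3: 10/68 = 0.1471

Step 3 — cumulative fraction after k components = (λ_1 + ... + λ_k) / Σ λ:
  k = 1: 45/68 = 0.6618
  k = 2: (45 + 13)/68 = 58/68 = 0.8529
  k = 3: (45 + 13 + 10)/68 = 68/68 = 1

Summary (fraction, with percent):

explained: PC1 0.6618 (66.18%), PC2 0.1912 (19.12%), PC3 0.1471 (14.71%);  cumulative: 0.6618, 0.8529, 1


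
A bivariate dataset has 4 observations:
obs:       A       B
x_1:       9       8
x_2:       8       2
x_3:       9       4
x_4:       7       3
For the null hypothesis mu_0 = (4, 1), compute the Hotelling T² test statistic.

Step 1 — sample mean vector:
  mean(A) = (9 + 8 + 9 + 7) / 4 = 33/4 = 8.25
  mean(B) = (8 + 2 + 4 + 3) / 4 = 17/4 = 4.25
  x̄ = (8.25, 4.25),  deviation x̄ - mu_0 = (8.25, 4.25) - (4, 1) = (4.25, 3.25).

Step 2 — sample covariance matrix, S[i,j] = (1/(n-1)) · Σ_k (x_{k,i} - mean_i) · (x_{k,j} - mean_j), divisor n-1 = 3:
  S[A,A] = ((0.75)·(0.75) + (-0.25)·(-0.25) + (0.75)·(0.75) + (-1.25)·(-1.25)) / 3 = 2.75/3 = 0.9167
  S[A,B] = ((0.75)·(3.75) + (-0.25)·(-2.25) + (0.75)·(-0.25) + (-1.25)·(-1.25)) / 3 = 4.75/3 = 1.5833
  S[B,B] = ((3.75)·(3.75) + (-2.25)·(-2.25) + (-0.25)·(-0.25) + (-1.25)·(-1.25)) / 3 = 20.75/3 = 6.9167
  S = [[0.9167, 1.5833],
 [1.5833, 6.9167]].

Step 3 — invert S. det(S) = 0.9167·6.9167 - (1.5833)² = 3.8333.
  S^{-1} = (1/det) · [[d, -b], [-b, a]] = [[1.8043, -0.413],
 [-0.413, 0.2391]].

Step 4 — quadratic form (x̄ - mu_0)^T · S^{-1} · (x̄ - mu_0):
  S^{-1} · (x̄ - mu_0) = (6.3261, -0.9783),
  (x̄ - mu_0)^T · [...] = (4.25)·(6.3261) + (3.25)·(-0.9783) = 23.7065.

Step 5 — scale by n: T² = 4 · 23.7065 = 94.8261.

T² ≈ 94.8261


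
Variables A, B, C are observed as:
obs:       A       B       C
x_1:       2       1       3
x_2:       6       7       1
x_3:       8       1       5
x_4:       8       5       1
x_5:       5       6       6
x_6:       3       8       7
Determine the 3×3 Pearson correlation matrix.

Step 1 — column means:
  mean(A) = (2 + 6 + 8 + 8 + 5 + 3) / 6 = 32/6 = 5.3333
  mean(B) = (1 + 7 + 1 + 5 + 6 + 8) / 6 = 28/6 = 4.6667
  mean(C) = (3 + 1 + 5 + 1 + 6 + 7) / 6 = 23/6 = 3.8333

Step 2 — sample variances and covariances s[i,j] = (1/(n-1)) · Σ_k (x_{k,i} - mean_i) · (x_{k,j} - mean_j), with n-1 = 5:
  s[A,A] = ((-3.3333)·(-3.3333) + (0.6667)·(0.6667) + (2.6667)·(2.6667) + (2.6667)·(2.6667) + (-0.3333)·(-0.3333) + (-2.3333)·(-2.3333)) / 5 = 31.3333/5 = 6.2667
  s[A,B] = ((-3.3333)·(-3.6667) + (0.6667)·(2.3333) + (2.6667)·(-3.6667) + (2.6667)·(0.3333) + (-0.3333)·(1.3333) + (-2.3333)·(3.3333)) / 5 = -3.3333/5 = -0.6667
  s[A,C] = ((-3.3333)·(-0.8333) + (0.6667)·(-2.8333) + (2.6667)·(1.1667) + (2.6667)·(-2.8333) + (-0.3333)·(2.1667) + (-2.3333)·(3.1667)) / 5 = -11.6667/5 = -2.3333
  s[B,B] = ((-3.6667)·(-3.6667) + (2.3333)·(2.3333) + (-3.6667)·(-3.6667) + (0.3333)·(0.3333) + (1.3333)·(1.3333) + (3.3333)·(3.3333)) / 5 = 45.3333/5 = 9.0667
  s[B,C] = ((-3.6667)·(-0.8333) + (2.3333)·(-2.8333) + (-3.6667)·(1.1667) + (0.3333)·(-2.8333) + (1.3333)·(2.1667) + (3.3333)·(3.1667)) / 5 = 4.6667/5 = 0.9333
  s[C,C] = ((-0.8333)·(-0.8333) + (-2.8333)·(-2.8333) + (1.1667)·(1.1667) + (-2.8333)·(-2.8333) + (2.1667)·(2.1667) + (3.1667)·(3.1667)) / 5 = 32.8333/5 = 6.5667
  Sample standard deviations s_i = √(s[i,i]):
  s(A) = √(6.2667) = 2.5033
  s(B) = √(9.0667) = 3.0111
  s(C) = √(6.5667) = 2.5626

Step 3 — r_{ij} = s_{ij} / (s_i · s_j):
  r[A,A] = 1 (diagonal).
  r[A,B] = -0.6667 / (2.5033 · 3.0111) = -0.6667 / 7.5378 = -0.0884
  r[A,C] = -2.3333 / (2.5033 · 2.5626) = -2.3333 / 6.4149 = -0.3637
  r[B,B] = 1 (diagonal).
  r[B,C] = 0.9333 / (3.0111 · 2.5626) = 0.9333 / 7.7161 = 0.121
  r[C,C] = 1 (diagonal).

R is symmetric with unit diagonal. Assembling:

R = [[1, -0.0884, -0.3637],
 [-0.0884, 1, 0.121],
 [-0.3637, 0.121, 1]]


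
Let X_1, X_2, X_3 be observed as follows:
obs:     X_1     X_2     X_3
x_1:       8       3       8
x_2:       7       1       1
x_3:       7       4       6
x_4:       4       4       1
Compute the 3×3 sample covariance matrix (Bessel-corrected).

Step 1 — column means:
  mean(X_1) = (8 + 7 + 7 + 4) / 4 = 26/4 = 6.5
  mean(X_2) = (3 + 1 + 4 + 4) / 4 = 12/4 = 3
  mean(X_3) = (8 + 1 + 6 + 1) / 4 = 16/4 = 4

Step 2 — sample covariance S[i,j] = (1/(n-1)) · Σ_k (x_{k,i} - mean_i) · (x_{k,j} - mean_j), with n-1 = 3.
  S[X_1,X_1] = ((1.5)·(1.5) + (0.5)·(0.5) + (0.5)·(0.5) + (-2.5)·(-2.5)) / 3 = 9/3 = 3
  S[X_1,X_2] = ((1.5)·(0) + (0.5)·(-2) + (0.5)·(1) + (-2.5)·(1)) / 3 = -3/3 = -1
  S[X_1,X_3] = ((1.5)·(4) + (0.5)·(-3) + (0.5)·(2) + (-2.5)·(-3)) / 3 = 13/3 = 4.3333
  S[X_2,X_2] = ((0)·(0) + (-2)·(-2) + (1)·(1) + (1)·(1)) / 3 = 6/3 = 2
  S[X_2,X_3] = ((0)·(4) + (-2)·(-3) + (1)·(2) + (1)·(-3)) / 3 = 5/3 = 1.6667
  S[X_3,X_3] = ((4)·(4) + (-3)·(-3) + (2)·(2) + (-3)·(-3)) / 3 = 38/3 = 12.6667

S is symmetric (S[j,i] = S[i,j]). Assembling:

S = [[3, -1, 4.3333],
 [-1, 2, 1.6667],
 [4.3333, 1.6667, 12.6667]]


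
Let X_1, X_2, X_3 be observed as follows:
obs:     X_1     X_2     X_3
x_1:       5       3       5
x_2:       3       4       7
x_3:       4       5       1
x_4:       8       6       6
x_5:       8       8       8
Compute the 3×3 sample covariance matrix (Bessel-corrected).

Step 1 — column means:
  mean(X_1) = (5 + 3 + 4 + 8 + 8) / 5 = 28/5 = 5.6
  mean(X_2) = (3 + 4 + 5 + 6 + 8) / 5 = 26/5 = 5.2
  mean(X_3) = (5 + 7 + 1 + 6 + 8) / 5 = 27/5 = 5.4

Step 2 — sample covariance S[i,j] = (1/(n-1)) · Σ_k (x_{k,i} - mean_i) · (x_{k,j} - mean_j), with n-1 = 4.
  S[X_1,X_1] = ((-0.6)·(-0.6) + (-2.6)·(-2.6) + (-1.6)·(-1.6) + (2.4)·(2.4) + (2.4)·(2.4)) / 4 = 21.2/4 = 5.3
  S[X_1,X_2] = ((-0.6)·(-2.2) + (-2.6)·(-1.2) + (-1.6)·(-0.2) + (2.4)·(0.8) + (2.4)·(2.8)) / 4 = 13.4/4 = 3.35
  S[X_1,X_3] = ((-0.6)·(-0.4) + (-2.6)·(1.6) + (-1.6)·(-4.4) + (2.4)·(0.6) + (2.4)·(2.6)) / 4 = 10.8/4 = 2.7
  S[X_2,X_2] = ((-2.2)·(-2.2) + (-1.2)·(-1.2) + (-0.2)·(-0.2) + (0.8)·(0.8) + (2.8)·(2.8)) / 4 = 14.8/4 = 3.7
  S[X_2,X_3] = ((-2.2)·(-0.4) + (-1.2)·(1.6) + (-0.2)·(-4.4) + (0.8)·(0.6) + (2.8)·(2.6)) / 4 = 7.6/4 = 1.9
  S[X_3,X_3] = ((-0.4)·(-0.4) + (1.6)·(1.6) + (-4.4)·(-4.4) + (0.6)·(0.6) + (2.6)·(2.6)) / 4 = 29.2/4 = 7.3

S is symmetric (S[j,i] = S[i,j]). Assembling:

S = [[5.3, 3.35, 2.7],
 [3.35, 3.7, 1.9],
 [2.7, 1.9, 7.3]]


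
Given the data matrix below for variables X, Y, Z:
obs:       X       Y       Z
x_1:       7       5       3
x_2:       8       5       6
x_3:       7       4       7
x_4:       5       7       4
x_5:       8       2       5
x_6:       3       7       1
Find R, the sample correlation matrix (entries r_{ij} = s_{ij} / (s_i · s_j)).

Step 1 — column means:
  mean(X) = (7 + 8 + 7 + 5 + 8 + 3) / 6 = 38/6 = 6.3333
  mean(Y) = (5 + 5 + 4 + 7 + 2 + 7) / 6 = 30/6 = 5
  mean(Z) = (3 + 6 + 7 + 4 + 5 + 1) / 6 = 26/6 = 4.3333

Step 2 — sample variances and covariances s[i,j] = (1/(n-1)) · Σ_k (x_{k,i} - mean_i) · (x_{k,j} - mean_j), with n-1 = 5:
  s[X,X] = ((0.6667)·(0.6667) + (1.6667)·(1.6667) + (0.6667)·(0.6667) + (-1.3333)·(-1.3333) + (1.6667)·(1.6667) + (-3.3333)·(-3.3333)) / 5 = 19.3333/5 = 3.8667
  s[X,Y] = ((0.6667)·(0) + (1.6667)·(0) + (0.6667)·(-1) + (-1.3333)·(2) + (1.6667)·(-3) + (-3.3333)·(2)) / 5 = -15/5 = -3
  s[X,Z] = ((0.6667)·(-1.3333) + (1.6667)·(1.6667) + (0.6667)·(2.6667) + (-1.3333)·(-0.3333) + (1.6667)·(0.6667) + (-3.3333)·(-3.3333)) / 5 = 16.3333/5 = 3.2667
  s[Y,Y] = ((0)·(0) + (0)·(0) + (-1)·(-1) + (2)·(2) + (-3)·(-3) + (2)·(2)) / 5 = 18/5 = 3.6
  s[Y,Z] = ((0)·(-1.3333) + (0)·(1.6667) + (-1)·(2.6667) + (2)·(-0.3333) + (-3)·(0.6667) + (2)·(-3.3333)) / 5 = -12/5 = -2.4
  s[Z,Z] = ((-1.3333)·(-1.3333) + (1.6667)·(1.6667) + (2.6667)·(2.6667) + (-0.3333)·(-0.3333) + (0.6667)·(0.6667) + (-3.3333)·(-3.3333)) / 5 = 23.3333/5 = 4.6667
  Sample standard deviations s_i = √(s[i,i]):
  s(X) = √(3.8667) = 1.9664
  s(Y) = √(3.6) = 1.8974
  s(Z) = √(4.6667) = 2.1602

Step 3 — r_{ij} = s_{ij} / (s_i · s_j):
  r[X,X] = 1 (diagonal).
  r[X,Y] = -3 / (1.9664 · 1.8974) = -3 / 3.731 = -0.8041
  r[X,Z] = 3.2667 / (1.9664 · 2.1602) = 3.2667 / 4.2479 = 0.769
  r[Y,Y] = 1 (diagonal).
  r[Y,Z] = -2.4 / (1.8974 · 2.1602) = -2.4 / 4.0988 = -0.5855
  r[Z,Z] = 1 (diagonal).

R is symmetric with unit diagonal. Assembling:

R = [[1, -0.8041, 0.769],
 [-0.8041, 1, -0.5855],
 [0.769, -0.5855, 1]]


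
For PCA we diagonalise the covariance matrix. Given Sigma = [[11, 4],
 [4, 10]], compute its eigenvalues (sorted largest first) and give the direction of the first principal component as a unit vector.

Step 1 — characteristic polynomial of 2×2 Sigma:
  det(Sigma - λI) = λ² - trace · λ + det = 0.
  trace = 11 + 10 = 21, det = 11·10 - (4)² = 94.
Step 2 — discriminant:
  Δ = trace² - 4·det = 441 - 376 = 65.
Step 3 — eigenvalues:
  λ = (trace ± √Δ)/2 = (21 ± 8.0623)/2,
  λ_1 = 14.5311,  λ_2 = 6.4689.

Step 4 — unit eigenvector for λ_1: solve (Sigma - λ_1 I)v = 0. First row:
  (11 - 14.5311)·v_x + (4)·v_y = 0, i.e. (-3.5311)·v_x + (4)·v_y = 0,
  so v ∝ (b, λ_1 - a) = (4, 3.5311) = u.
  ||u|| = √((4)² + (3.5311)²) = √(28.4689) ≈ 5.3356,
  v_1 = u/||u|| ≈ (0.7497, 0.6618) (||v_1|| = 1).

λ_1 = 14.5311,  λ_2 = 6.4689;  v_1 ≈ (0.7497, 0.6618)


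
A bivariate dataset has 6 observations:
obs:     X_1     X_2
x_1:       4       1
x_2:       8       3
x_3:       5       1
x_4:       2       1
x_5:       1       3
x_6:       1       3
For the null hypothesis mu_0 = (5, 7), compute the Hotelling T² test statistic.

Step 1 — sample mean vector:
  mean(X_1) = (4 + 8 + 5 + 2 + 1 + 1) / 6 = 21/6 = 3.5
  mean(X_2) = (1 + 3 + 1 + 1 + 3 + 3) / 6 = 12/6 = 2
  x̄ = (3.5, 2),  deviation x̄ - mu_0 = (3.5, 2) - (5, 7) = (-1.5, -5).

Step 2 — sample covariance matrix, S[i,j] = (1/(n-1)) · Σ_k (x_{k,i} - mean_i) · (x_{k,j} - mean_j), divisor n-1 = 5:
  S[X_1,X_1] = ((0.5)·(0.5) + (4.5)·(4.5) + (1.5)·(1.5) + (-1.5)·(-1.5) + (-2.5)·(-2.5) + (-2.5)·(-2.5)) / 5 = 37.5/5 = 7.5
  S[X_1,X_2] = ((0.5)·(-1) + (4.5)·(1) + (1.5)·(-1) + (-1.5)·(-1) + (-2.5)·(1) + (-2.5)·(1)) / 5 = -1/5 = -0.2
  S[X_2,X_2] = ((-1)·(-1) + (1)·(1) + (-1)·(-1) + (-1)·(-1) + (1)·(1) + (1)·(1)) / 5 = 6/5 = 1.2
  S = [[7.5, -0.2],
 [-0.2, 1.2]].

Step 3 — invert S. det(S) = 7.5·1.2 - (-0.2)² = 8.96.
  S^{-1} = (1/det) · [[d, -b], [-b, a]] = [[0.1339, 0.0223],
 [0.0223, 0.8371]].

Step 4 — quadratic form (x̄ - mu_0)^T · S^{-1} · (x̄ - mu_0):
  S^{-1} · (x̄ - mu_0) = (-0.3125, -4.2188),
  (x̄ - mu_0)^T · [...] = (-1.5)·(-0.3125) + (-5)·(-4.2188) = 21.5625.

Step 5 — scale by n: T² = 6 · 21.5625 = 129.375.

T² ≈ 129.375


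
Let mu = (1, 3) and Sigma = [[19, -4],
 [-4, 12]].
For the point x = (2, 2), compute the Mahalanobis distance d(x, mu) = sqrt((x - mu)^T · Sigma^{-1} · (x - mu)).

Step 1 — centre the observation: (x - mu) = (1, -1).

Step 2 — invert Sigma. det(Sigma) = 19·12 - (-4)² = 212.
  Sigma^{-1} = (1/det) · [[d, -b], [-b, a]] = [[0.0566, 0.0189],
 [0.0189, 0.0896]].

Step 3 — form the quadratic (x - mu)^T · Sigma^{-1} · (x - mu):
  Sigma^{-1} · (x - mu) = (0.0377, -0.0708).
  (x - mu)^T · [Sigma^{-1} · (x - mu)] = (1)·(0.0377) + (-1)·(-0.0708) = 0.1085.

Step 4 — take square root: d = √(0.1085) ≈ 0.3294.

d(x, mu) = √(0.1085) ≈ 0.3294


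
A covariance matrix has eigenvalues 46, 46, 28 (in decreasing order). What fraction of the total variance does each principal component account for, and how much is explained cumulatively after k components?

Step 1 — total variance = trace(Sigma) = Σ λ_i = 46 + 46 + 28 = 120.

Step 2 — fraction explained by component i = λ_i / Σ λ:
  PC1: 46/120 = 0.3833
  PC2: 46/120 = 0.3833
  PC3: 28/120 = 0.2333

Step 3 — cumulative fraction after k components = (λ_1 + ... + λ_k) / Σ λ:
  k = 1: 46/120 = 0.3833
  k = 2: (46 + 46)/120 = 92/120 = 0.7667
  k = 3: (46 + 46 + 28)/120 = 120/120 = 1

Summary (fraction, with percent):

explained: PC1 0.3833 (38.33%), PC2 0.3833 (38.33%), PC3 0.2333 (23.33%);  cumulative: 0.3833, 0.7667, 1


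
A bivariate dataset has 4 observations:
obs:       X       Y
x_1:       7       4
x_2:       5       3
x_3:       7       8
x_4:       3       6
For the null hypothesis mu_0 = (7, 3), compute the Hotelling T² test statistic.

Step 1 — sample mean vector:
  mean(X) = (7 + 5 + 7 + 3) / 4 = 22/4 = 5.5
  mean(Y) = (4 + 3 + 8 + 6) / 4 = 21/4 = 5.25
  x̄ = (5.5, 5.25),  deviation x̄ - mu_0 = (5.5, 5.25) - (7, 3) = (-1.5, 2.25).

Step 2 — sample covariance matrix, S[i,j] = (1/(n-1)) · Σ_k (x_{k,i} - mean_i) · (x_{k,j} - mean_j), divisor n-1 = 3:
  S[X,X] = ((1.5)·(1.5) + (-0.5)·(-0.5) + (1.5)·(1.5) + (-2.5)·(-2.5)) / 3 = 11/3 = 3.6667
  S[X,Y] = ((1.5)·(-1.25) + (-0.5)·(-2.25) + (1.5)·(2.75) + (-2.5)·(0.75)) / 3 = 1.5/3 = 0.5
  S[Y,Y] = ((-1.25)·(-1.25) + (-2.25)·(-2.25) + (2.75)·(2.75) + (0.75)·(0.75)) / 3 = 14.75/3 = 4.9167
  S = [[3.6667, 0.5],
 [0.5, 4.9167]].

Step 3 — invert S. det(S) = 3.6667·4.9167 - (0.5)² = 17.7778.
  S^{-1} = (1/det) · [[d, -b], [-b, a]] = [[0.2766, -0.0281],
 [-0.0281, 0.2063]].

Step 4 — quadratic form (x̄ - mu_0)^T · S^{-1} · (x̄ - mu_0):
  S^{-1} · (x̄ - mu_0) = (-0.4781, 0.5063),
  (x̄ - mu_0)^T · [...] = (-1.5)·(-0.4781) + (2.25)·(0.5063) = 1.8563.

Step 5 — scale by n: T² = 4 · 1.8563 = 7.425.

T² ≈ 7.425


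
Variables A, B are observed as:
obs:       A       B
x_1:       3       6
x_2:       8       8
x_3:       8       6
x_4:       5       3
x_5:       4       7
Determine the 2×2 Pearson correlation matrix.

Step 1 — column means:
  mean(A) = (3 + 8 + 8 + 5 + 4) / 5 = 28/5 = 5.6
  mean(B) = (6 + 8 + 6 + 3 + 7) / 5 = 30/5 = 6

Step 2 — sample variances and covariances s[i,j] = (1/(n-1)) · Σ_k (x_{k,i} - mean_i) · (x_{k,j} - mean_j), with n-1 = 4:
  s[A,A] = ((-2.6)·(-2.6) + (2.4)·(2.4) + (2.4)·(2.4) + (-0.6)·(-0.6) + (-1.6)·(-1.6)) / 4 = 21.2/4 = 5.3
  s[A,B] = ((-2.6)·(0) + (2.4)·(2) + (2.4)·(0) + (-0.6)·(-3) + (-1.6)·(1)) / 4 = 5/4 = 1.25
  s[B,B] = ((0)·(0) + (2)·(2) + (0)·(0) + (-3)·(-3) + (1)·(1)) / 4 = 14/4 = 3.5
  Sample standard deviations s_i = √(s[i,i]):
  s(A) = √(5.3) = 2.3022
  s(B) = √(3.5) = 1.8708

Step 3 — r_{ij} = s_{ij} / (s_i · s_j):
  r[A,A] = 1 (diagonal).
  r[A,B] = 1.25 / (2.3022 · 1.8708) = 1.25 / 4.307 = 0.2902
  r[B,B] = 1 (diagonal).

R is symmetric with unit diagonal. Assembling:

R = [[1, 0.2902],
 [0.2902, 1]]


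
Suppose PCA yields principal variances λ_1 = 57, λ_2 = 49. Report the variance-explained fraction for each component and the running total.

Step 1 — total variance = trace(Sigma) = Σ λ_i = 57 + 49 = 106.

Step 2 — fraction explained by component i = λ_i / Σ λ:
  PC1: 57/106 = 0.5377
  PC2: 49/106 = 0.4623

Step 3 — cumulative fraction after k components = (λ_1 + ... + λ_k) / Σ λ:
  k = 1: 57/106 = 0.5377
  k = 2: (57 + 49)/106 = 106/106 = 1

Summary (fraction, with percent):

explained: PC1 0.5377 (53.77%), PC2 0.4623 (46.23%);  cumulative: 0.5377, 1


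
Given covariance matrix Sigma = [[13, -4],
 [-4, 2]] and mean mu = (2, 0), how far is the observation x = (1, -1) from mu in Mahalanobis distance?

Step 1 — centre the observation: (x - mu) = (-1, -1).

Step 2 — invert Sigma. det(Sigma) = 13·2 - (-4)² = 10.
  Sigma^{-1} = (1/det) · [[d, -b], [-b, a]] = [[0.2, 0.4],
 [0.4, 1.3]].

Step 3 — form the quadratic (x - mu)^T · Sigma^{-1} · (x - mu):
  Sigma^{-1} · (x - mu) = (-0.6, -1.7).
  (x - mu)^T · [Sigma^{-1} · (x - mu)] = (-1)·(-0.6) + (-1)·(-1.7) = 2.3.

Step 4 — take square root: d = √(2.3) ≈ 1.5166.

d(x, mu) = √(2.3) ≈ 1.5166


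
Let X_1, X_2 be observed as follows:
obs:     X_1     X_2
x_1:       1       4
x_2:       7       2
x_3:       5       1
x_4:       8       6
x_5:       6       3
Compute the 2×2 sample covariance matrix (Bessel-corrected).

Step 1 — column means:
  mean(X_1) = (1 + 7 + 5 + 8 + 6) / 5 = 27/5 = 5.4
  mean(X_2) = (4 + 2 + 1 + 6 + 3) / 5 = 16/5 = 3.2

Step 2 — sample covariance S[i,j] = (1/(n-1)) · Σ_k (x_{k,i} - mean_i) · (x_{k,j} - mean_j), with n-1 = 4.
  S[X_1,X_1] = ((-4.4)·(-4.4) + (1.6)·(1.6) + (-0.4)·(-0.4) + (2.6)·(2.6) + (0.6)·(0.6)) / 4 = 29.2/4 = 7.3
  S[X_1,X_2] = ((-4.4)·(0.8) + (1.6)·(-1.2) + (-0.4)·(-2.2) + (2.6)·(2.8) + (0.6)·(-0.2)) / 4 = 2.6/4 = 0.65
  S[X_2,X_2] = ((0.8)·(0.8) + (-1.2)·(-1.2) + (-2.2)·(-2.2) + (2.8)·(2.8) + (-0.2)·(-0.2)) / 4 = 14.8/4 = 3.7

S is symmetric (S[j,i] = S[i,j]). Assembling:

S = [[7.3, 0.65],
 [0.65, 3.7]]


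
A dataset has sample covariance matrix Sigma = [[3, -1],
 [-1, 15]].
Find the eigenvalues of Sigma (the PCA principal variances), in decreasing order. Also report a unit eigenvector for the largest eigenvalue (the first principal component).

Step 1 — characteristic polynomial of 2×2 Sigma:
  det(Sigma - λI) = λ² - trace · λ + det = 0.
  trace = 3 + 15 = 18, det = 3·15 - (-1)² = 44.
Step 2 — discriminant:
  Δ = trace² - 4·det = 324 - 176 = 148.
Step 3 — eigenvalues:
  λ = (trace ± √Δ)/2 = (18 ± 12.1655)/2,
  λ_1 = 15.0828,  λ_2 = 2.9172.

Step 4 — unit eigenvector for λ_1: solve (Sigma - λ_1 I)v = 0. First row:
  (3 - 15.0828)·v_x + (-1)·v_y = 0, i.e. (-12.0828)·v_x + (-1)·v_y = 0,
  so v ∝ (b, λ_1 - a) = (-1, 12.0828); multiply by -1 so the first entry is positive: u = (1, -12.0828).
  ||u|| = √((1)² + (-12.0828)²) = √(146.9932) ≈ 12.1241,
  v_1 = u/||u|| ≈ (0.0825, -0.9966) (||v_1|| = 1).

λ_1 = 15.0828,  λ_2 = 2.9172;  v_1 ≈ (0.0825, -0.9966)


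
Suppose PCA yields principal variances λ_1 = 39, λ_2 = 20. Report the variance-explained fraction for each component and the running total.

Step 1 — total variance = trace(Sigma) = Σ λ_i = 39 + 20 = 59.

Step 2 — fraction explained by component i = λ_i / Σ λ:
  PC1: 39/59 = 0.661
  PC2: 20/59 = 0.339

Step 3 — cumulative fraction after k components = (λ_1 + ... + λ_k) / Σ λ:
  k = 1: 39/59 = 0.661
  k = 2: (39 + 20)/59 = 59/59 = 1

Summary (fraction, with percent):

explained: PC1 0.661 (66.1%), PC2 0.339 (33.9%);  cumulative: 0.661, 1


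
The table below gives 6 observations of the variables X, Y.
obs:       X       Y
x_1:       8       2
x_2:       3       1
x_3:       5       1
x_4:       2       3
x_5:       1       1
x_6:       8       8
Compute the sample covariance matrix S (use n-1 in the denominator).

Step 1 — column means:
  mean(X) = (8 + 3 + 5 + 2 + 1 + 8) / 6 = 27/6 = 4.5
  mean(Y) = (2 + 1 + 1 + 3 + 1 + 8) / 6 = 16/6 = 2.6667

Step 2 — sample covariance S[i,j] = (1/(n-1)) · Σ_k (x_{k,i} - mean_i) · (x_{k,j} - mean_j), with n-1 = 5.
  S[X,X] = ((3.5)·(3.5) + (-1.5)·(-1.5) + (0.5)·(0.5) + (-2.5)·(-2.5) + (-3.5)·(-3.5) + (3.5)·(3.5)) / 5 = 45.5/5 = 9.1
  S[X,Y] = ((3.5)·(-0.6667) + (-1.5)·(-1.6667) + (0.5)·(-1.6667) + (-2.5)·(0.3333) + (-3.5)·(-1.6667) + (3.5)·(5.3333)) / 5 = 23/5 = 4.6
  S[Y,Y] = ((-0.6667)·(-0.6667) + (-1.6667)·(-1.6667) + (-1.6667)·(-1.6667) + (0.3333)·(0.3333) + (-1.6667)·(-1.6667) + (5.3333)·(5.3333)) / 5 = 37.3333/5 = 7.4667

S is symmetric (S[j,i] = S[i,j]). Assembling:

S = [[9.1, 4.6],
 [4.6, 7.4667]]


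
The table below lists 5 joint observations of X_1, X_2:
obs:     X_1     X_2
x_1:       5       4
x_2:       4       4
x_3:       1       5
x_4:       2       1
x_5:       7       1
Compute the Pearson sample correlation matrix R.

Step 1 — column means:
  mean(X_1) = (5 + 4 + 1 + 2 + 7) / 5 = 19/5 = 3.8
  mean(X_2) = (4 + 4 + 5 + 1 + 1) / 5 = 15/5 = 3

Step 2 — sample variances and covariances s[i,j] = (1/(n-1)) · Σ_k (x_{k,i} - mean_i) · (x_{k,j} - mean_j), with n-1 = 4:
  s[X_1,X_1] = ((1.2)·(1.2) + (0.2)·(0.2) + (-2.8)·(-2.8) + (-1.8)·(-1.8) + (3.2)·(3.2)) / 4 = 22.8/4 = 5.7
  s[X_1,X_2] = ((1.2)·(1) + (0.2)·(1) + (-2.8)·(2) + (-1.8)·(-2) + (3.2)·(-2)) / 4 = -7/4 = -1.75
  s[X_2,X_2] = ((1)·(1) + (1)·(1) + (2)·(2) + (-2)·(-2) + (-2)·(-2)) / 4 = 14/4 = 3.5
  Sample standard deviations s_i = √(s[i,i]):
  s(X_1) = √(5.7) = 2.3875
  s(X_2) = √(3.5) = 1.8708

Step 3 — r_{ij} = s_{ij} / (s_i · s_j):
  r[X_1,X_1] = 1 (diagonal).
  r[X_1,X_2] = -1.75 / (2.3875 · 1.8708) = -1.75 / 4.4665 = -0.3918
  r[X_2,X_2] = 1 (diagonal).

R is symmetric with unit diagonal. Assembling:

R = [[1, -0.3918],
 [-0.3918, 1]]


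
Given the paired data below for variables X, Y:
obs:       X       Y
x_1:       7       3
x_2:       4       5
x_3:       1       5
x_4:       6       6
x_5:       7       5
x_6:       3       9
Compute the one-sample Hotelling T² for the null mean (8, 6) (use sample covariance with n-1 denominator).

Step 1 — sample mean vector:
  mean(X) = (7 + 4 + 1 + 6 + 7 + 3) / 6 = 28/6 = 4.6667
  mean(Y) = (3 + 5 + 5 + 6 + 5 + 9) / 6 = 33/6 = 5.5
  x̄ = (4.6667, 5.5),  deviation x̄ - mu_0 = (4.6667, 5.5) - (8, 6) = (-3.3333, -0.5).

Step 2 — sample covariance matrix, S[i,j] = (1/(n-1)) · Σ_k (x_{k,i} - mean_i) · (x_{k,j} - mean_j), divisor n-1 = 5:
  S[X,X] = ((2.3333)·(2.3333) + (-0.6667)·(-0.6667) + (-3.6667)·(-3.6667) + (1.3333)·(1.3333) + (2.3333)·(2.3333) + (-1.6667)·(-1.6667)) / 5 = 29.3333/5 = 5.8667
  S[X,Y] = ((2.3333)·(-2.5) + (-0.6667)·(-0.5) + (-3.6667)·(-0.5) + (1.3333)·(0.5) + (2.3333)·(-0.5) + (-1.6667)·(3.5)) / 5 = -10/5 = -2
  S[Y,Y] = ((-2.5)·(-2.5) + (-0.5)·(-0.5) + (-0.5)·(-0.5) + (0.5)·(0.5) + (-0.5)·(-0.5) + (3.5)·(3.5)) / 5 = 19.5/5 = 3.9
  S = [[5.8667, -2],
 [-2, 3.9]].

Step 3 — invert S. det(S) = 5.8667·3.9 - (-2)² = 18.88.
  S^{-1} = (1/det) · [[d, -b], [-b, a]] = [[0.2066, 0.1059],
 [0.1059, 0.3107]].

Step 4 — quadratic form (x̄ - mu_0)^T · S^{-1} · (x̄ - mu_0):
  S^{-1} · (x̄ - mu_0) = (-0.7415, -0.5085),
  (x̄ - mu_0)^T · [...] = (-3.3333)·(-0.7415) + (-0.5)·(-0.5085) = 2.726.

Step 5 — scale by n: T² = 6 · 2.726 = 16.3559.

T² ≈ 16.3559


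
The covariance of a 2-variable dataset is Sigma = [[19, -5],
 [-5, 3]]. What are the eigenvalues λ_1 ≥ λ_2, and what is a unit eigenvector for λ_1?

Step 1 — characteristic polynomial of 2×2 Sigma:
  det(Sigma - λI) = λ² - trace · λ + det = 0.
  trace = 19 + 3 = 22, det = 19·3 - (-5)² = 32.
Step 2 — discriminant:
  Δ = trace² - 4·det = 484 - 128 = 356.
Step 3 — eigenvalues:
  λ = (trace ± √Δ)/2 = (22 ± 18.868)/2,
  λ_1 = 20.434,  λ_2 = 1.566.

Step 4 — unit eigenvector for λ_1: solve (Sigma - λ_1 I)v = 0. First row:
  (19 - 20.434)·v_x + (-5)·v_y = 0, i.e. (-1.434)·v_x + (-5)·v_y = 0,
  so v ∝ (b, λ_1 - a) = (-5, 1.434); multiply by -1 so the first entry is positive: u = (5, -1.434).
  ||u|| = √((5)² + (-1.434)²) = √(27.0563) ≈ 5.2016,
  v_1 = u/||u|| ≈ (0.9612, -0.2757) (||v_1|| = 1).

λ_1 = 20.434,  λ_2 = 1.566;  v_1 ≈ (0.9612, -0.2757)


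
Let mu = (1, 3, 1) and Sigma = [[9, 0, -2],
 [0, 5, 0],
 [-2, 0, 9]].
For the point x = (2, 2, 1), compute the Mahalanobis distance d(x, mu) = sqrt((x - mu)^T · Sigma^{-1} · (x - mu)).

Step 1 — centre the observation: (x - mu) = (1, -1, 0).

Step 2 — invert Sigma (cofactor / det for 3×3, or solve directly):
  Sigma^{-1} = [[0.1169, 0, 0.026],
 [0, 0.2, 0],
 [0.026, 0, 0.1169]].

Step 3 — form the quadratic (x - mu)^T · Sigma^{-1} · (x - mu):
  Sigma^{-1} · (x - mu) = (0.1169, -0.2, 0.026).
  (x - mu)^T · [Sigma^{-1} · (x - mu)] = (1)·(0.1169) + (-1)·(-0.2) + (0)·(0.026) = 0.3169.

Step 4 — take square root: d = √(0.3169) ≈ 0.5629.

d(x, mu) = √(0.3169) ≈ 0.5629


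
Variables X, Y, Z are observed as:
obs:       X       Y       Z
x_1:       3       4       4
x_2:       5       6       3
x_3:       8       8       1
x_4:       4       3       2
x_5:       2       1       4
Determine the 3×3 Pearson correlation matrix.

Step 1 — column means:
  mean(X) = (3 + 5 + 8 + 4 + 2) / 5 = 22/5 = 4.4
  mean(Y) = (4 + 6 + 8 + 3 + 1) / 5 = 22/5 = 4.4
  mean(Z) = (4 + 3 + 1 + 2 + 4) / 5 = 14/5 = 2.8

Step 2 — sample variances and covariances s[i,j] = (1/(n-1)) · Σ_k (x_{k,i} - mean_i) · (x_{k,j} - mean_j), with n-1 = 4:
  s[X,X] = ((-1.4)·(-1.4) + (0.6)·(0.6) + (3.6)·(3.6) + (-0.4)·(-0.4) + (-2.4)·(-2.4)) / 4 = 21.2/4 = 5.3
  s[X,Y] = ((-1.4)·(-0.4) + (0.6)·(1.6) + (3.6)·(3.6) + (-0.4)·(-1.4) + (-2.4)·(-3.4)) / 4 = 23.2/4 = 5.8
  s[X,Z] = ((-1.4)·(1.2) + (0.6)·(0.2) + (3.6)·(-1.8) + (-0.4)·(-0.8) + (-2.4)·(1.2)) / 4 = -10.6/4 = -2.65
  s[Y,Y] = ((-0.4)·(-0.4) + (1.6)·(1.6) + (3.6)·(3.6) + (-1.4)·(-1.4) + (-3.4)·(-3.4)) / 4 = 29.2/4 = 7.3
  s[Y,Z] = ((-0.4)·(1.2) + (1.6)·(0.2) + (3.6)·(-1.8) + (-1.4)·(-0.8) + (-3.4)·(1.2)) / 4 = -9.6/4 = -2.4
  s[Z,Z] = ((1.2)·(1.2) + (0.2)·(0.2) + (-1.8)·(-1.8) + (-0.8)·(-0.8) + (1.2)·(1.2)) / 4 = 6.8/4 = 1.7
  Sample standard deviations s_i = √(s[i,i]):
  s(X) = √(5.3) = 2.3022
  s(Y) = √(7.3) = 2.7019
  s(Z) = √(1.7) = 1.3038

Step 3 — r_{ij} = s_{ij} / (s_i · s_j):
  r[X,X] = 1 (diagonal).
  r[X,Y] = 5.8 / (2.3022 · 2.7019) = 5.8 / 6.2201 = 0.9325
  r[X,Z] = -2.65 / (2.3022 · 1.3038) = -2.65 / 3.0017 = -0.8828
  r[Y,Y] = 1 (diagonal).
  r[Y,Z] = -2.4 / (2.7019 · 1.3038) = -2.4 / 3.5228 = -0.6813
  r[Z,Z] = 1 (diagonal).

R is symmetric with unit diagonal. Assembling:

R = [[1, 0.9325, -0.8828],
 [0.9325, 1, -0.6813],
 [-0.8828, -0.6813, 1]]


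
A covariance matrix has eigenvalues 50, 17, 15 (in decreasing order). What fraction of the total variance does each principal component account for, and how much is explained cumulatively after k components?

Step 1 — total variance = trace(Sigma) = Σ λ_i = 50 + 17 + 15 = 82.

Step 2 — fraction explained by component i = λ_i / Σ λ:
  PC1: 50/82 = 0.6098
  PC2: 17/82 = 0.2073
  PC3: 15/82 = 0.1829

Step 3 — cumulative fraction after k components = (λ_1 + ... + λ_k) / Σ λ:
  k = 1: 50/82 = 0.6098
  k = 2: (50 + 17)/82 = 67/82 = 0.8171
  k = 3: (50 + 17 + 15)/82 = 82/82 = 1

Summary (fraction, with percent):

explained: PC1 0.6098 (60.98%), PC2 0.2073 (20.73%), PC3 0.1829 (18.29%);  cumulative: 0.6098, 0.8171, 1


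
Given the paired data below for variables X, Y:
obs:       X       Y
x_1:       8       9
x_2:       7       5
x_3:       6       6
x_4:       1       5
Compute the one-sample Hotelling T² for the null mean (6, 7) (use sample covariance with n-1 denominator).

Step 1 — sample mean vector:
  mean(X) = (8 + 7 + 6 + 1) / 4 = 22/4 = 5.5
  mean(Y) = (9 + 5 + 6 + 5) / 4 = 25/4 = 6.25
  x̄ = (5.5, 6.25),  deviation x̄ - mu_0 = (5.5, 6.25) - (6, 7) = (-0.5, -0.75).

Step 2 — sample covariance matrix, S[i,j] = (1/(n-1)) · Σ_k (x_{k,i} - mean_i) · (x_{k,j} - mean_j), divisor n-1 = 3:
  S[X,X] = ((2.5)·(2.5) + (1.5)·(1.5) + (0.5)·(0.5) + (-4.5)·(-4.5)) / 3 = 29/3 = 9.6667
  S[X,Y] = ((2.5)·(2.75) + (1.5)·(-1.25) + (0.5)·(-0.25) + (-4.5)·(-1.25)) / 3 = 10.5/3 = 3.5
  S[Y,Y] = ((2.75)·(2.75) + (-1.25)·(-1.25) + (-0.25)·(-0.25) + (-1.25)·(-1.25)) / 3 = 10.75/3 = 3.5833
  S = [[9.6667, 3.5],
 [3.5, 3.5833]].

Step 3 — invert S. det(S) = 9.6667·3.5833 - (3.5)² = 22.3889.
  S^{-1} = (1/det) · [[d, -b], [-b, a]] = [[0.16, -0.1563],
 [-0.1563, 0.4318]].

Step 4 — quadratic form (x̄ - mu_0)^T · S^{-1} · (x̄ - mu_0):
  S^{-1} · (x̄ - mu_0) = (0.0372, -0.2457),
  (x̄ - mu_0)^T · [...] = (-0.5)·(0.0372) + (-0.75)·(-0.2457) = 0.1656.

Step 5 — scale by n: T² = 4 · 0.1656 = 0.6625.

T² ≈ 0.6625


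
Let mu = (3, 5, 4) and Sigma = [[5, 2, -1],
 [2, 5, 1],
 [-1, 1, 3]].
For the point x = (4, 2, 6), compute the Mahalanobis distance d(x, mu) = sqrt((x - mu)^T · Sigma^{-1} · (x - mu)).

Step 1 — centre the observation: (x - mu) = (1, -3, 2).

Step 2 — invert Sigma (cofactor / det for 3×3, or solve directly):
  Sigma^{-1} = [[0.2857, -0.1429, 0.1429],
 [-0.1429, 0.2857, -0.1429],
 [0.1429, -0.1429, 0.4286]].

Step 3 — form the quadratic (x - mu)^T · Sigma^{-1} · (x - mu):
  Sigma^{-1} · (x - mu) = (1, -1.2857, 1.4286).
  (x - mu)^T · [Sigma^{-1} · (x - mu)] = (1)·(1) + (-3)·(-1.2857) + (2)·(1.4286) = 7.7143.

Step 4 — take square root: d = √(7.7143) ≈ 2.7775.

d(x, mu) = √(7.7143) ≈ 2.7775


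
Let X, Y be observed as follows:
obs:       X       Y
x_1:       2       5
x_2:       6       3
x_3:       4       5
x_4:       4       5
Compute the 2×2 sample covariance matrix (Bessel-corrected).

Step 1 — column means:
  mean(X) = (2 + 6 + 4 + 4) / 4 = 16/4 = 4
  mean(Y) = (5 + 3 + 5 + 5) / 4 = 18/4 = 4.5

Step 2 — sample covariance S[i,j] = (1/(n-1)) · Σ_k (x_{k,i} - mean_i) · (x_{k,j} - mean_j), with n-1 = 3.
  S[X,X] = ((-2)·(-2) + (2)·(2) + (0)·(0) + (0)·(0)) / 3 = 8/3 = 2.6667
  S[X,Y] = ((-2)·(0.5) + (2)·(-1.5) + (0)·(0.5) + (0)·(0.5)) / 3 = -4/3 = -1.3333
  S[Y,Y] = ((0.5)·(0.5) + (-1.5)·(-1.5) + (0.5)·(0.5) + (0.5)·(0.5)) / 3 = 3/3 = 1

S is symmetric (S[j,i] = S[i,j]). Assembling:

S = [[2.6667, -1.3333],
 [-1.3333, 1]]


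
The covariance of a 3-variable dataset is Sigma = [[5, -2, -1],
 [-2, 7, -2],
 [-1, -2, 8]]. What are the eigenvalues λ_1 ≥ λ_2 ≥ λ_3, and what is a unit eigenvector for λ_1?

Step 1 — characteristic polynomial p(λ) = det(λI - Sigma) = λ³ - tr·λ² + c_1·λ - det, where tr = trace, c_1 = sum of the principal 2×2 minors, det = det(Sigma):
  tr = 5 + 7 + 8 = 20,
  c_1 = (5·7 - (-2)²) + (5·8 - (-1)²) + (7·8 - (-2)²) = 31 + 39 + 52 = 122,
  det = 5·(7·8 - (-2)²) - (-2)·((-2)·8 - (-2)·(-1)) + (-1)·((-2)·(-2) - 7·(-1)) = 5·(52) - (-2)·(-18) + (-1)·(11) = 213.
  So p(λ) = λ³ - 20λ² + 122λ - 213.
Step 2 — look for an integer root (rational root theorem: any rational root is an integer divisor of 213). Testing λ = 3:
  p(3) = 27 - 180 + 366 - 213 = 0  ✓
  Dividing out (λ - 3): p(λ) = (λ - 3)(λ² - 17λ + 71).
Step 3 — remaining eigenvalues from the quadratic λ² - 17λ + 71 = 0:
  Δ = 17² - 4·71 = 289 - 284 = 5,  λ = (17 ± √5)/2 = (17 ± 2.2361)/2 ≈ 9.618 or 7.382.
  Sorted: λ_1 = 9.618,  λ_2 = 7.382,  λ_3 = 3  (check: sum = 20 = tr ✓).

Step 4 — unit eigenvector for λ_1 ≈ 9.618: v spans the null space of (Sigma - λ_1 I), whose rows are
  r_1 = (-4.618, -2, -1),  r_2 = (-2, -2.618, -2),  r_3 = (-1, -2, -1.618).
  v is orthogonal to every row, so take v ∝ r_1 × r_2 = ((-2)·(-2) - (-1)·(-2.618), (-1)·(-2) - (-4.618)·(-2), (-4.618)·(-2.618) - (-2)·(-2)) ≈ (1.382, -7.2361, 8.0902).
  Let u = (1.382, -7.2361, 8.0902).
  ||u|| = √((1.382)² + (-7.2361)² + (8.0902)²) = √(119.7214) ≈ 10.9417,  v_1 = u/||u|| ≈ (0.1263, -0.6613, 0.7394) (||v_1|| = 1).

λ_1 = 9.618,  λ_2 = 7.382,  λ_3 = 3;  v_1 ≈ (0.1263, -0.6613, 0.7394)
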